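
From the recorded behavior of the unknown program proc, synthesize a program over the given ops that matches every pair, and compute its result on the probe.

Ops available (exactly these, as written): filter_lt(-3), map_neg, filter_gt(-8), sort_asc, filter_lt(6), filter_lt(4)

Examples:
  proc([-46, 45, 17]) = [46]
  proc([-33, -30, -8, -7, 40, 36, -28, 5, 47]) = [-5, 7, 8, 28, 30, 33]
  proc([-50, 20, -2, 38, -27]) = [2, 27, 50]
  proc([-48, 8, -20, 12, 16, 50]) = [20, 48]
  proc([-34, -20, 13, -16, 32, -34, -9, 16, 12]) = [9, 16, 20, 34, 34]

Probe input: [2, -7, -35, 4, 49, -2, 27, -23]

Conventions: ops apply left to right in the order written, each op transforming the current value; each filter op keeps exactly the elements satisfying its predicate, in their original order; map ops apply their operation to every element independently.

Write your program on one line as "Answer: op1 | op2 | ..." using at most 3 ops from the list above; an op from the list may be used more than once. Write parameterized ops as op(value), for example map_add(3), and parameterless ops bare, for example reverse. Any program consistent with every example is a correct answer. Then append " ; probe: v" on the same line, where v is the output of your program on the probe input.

map_neg | sort_asc | filter_gt(-8) ; probe: [-4, -2, 2, 7, 23, 35]

Check, running the answer program on each example:
  [-46, 45, 17] -> [46, -45, -17] -> [-45, -17, 46] -> [46]
  [-33, -30, -8, -7, 40, 36, -28, 5, 47] -> [33, 30, 8, 7, -40, -36, 28, -5, -47] -> [-47, -40, -36, -5, 7, 8, 28, 30, 33] -> [-5, 7, 8, 28, 30, 33]
  [-50, 20, -2, 38, -27] -> [50, -20, 2, -38, 27] -> [-38, -20, 2, 27, 50] -> [2, 27, 50]
  [-48, 8, -20, 12, 16, 50] -> [48, -8, 20, -12, -16, -50] -> [-50, -16, -12, -8, 20, 48] -> [20, 48]
  [-34, -20, 13, -16, 32, -34, -9, 16, 12] -> [34, 20, -13, 16, -32, 34, 9, -16, -12] -> [-32, -16, -13, -12, 9, 16, 20, 34, 34] -> [9, 16, 20, 34, 34]
  probe: [2, -7, -35, 4, 49, -2, 27, -23] -> [-2, 7, 35, -4, -49, 2, -27, 23] -> [-49, -27, -4, -2, 2, 7, 23, 35] -> [-4, -2, 2, 7, 23, 35]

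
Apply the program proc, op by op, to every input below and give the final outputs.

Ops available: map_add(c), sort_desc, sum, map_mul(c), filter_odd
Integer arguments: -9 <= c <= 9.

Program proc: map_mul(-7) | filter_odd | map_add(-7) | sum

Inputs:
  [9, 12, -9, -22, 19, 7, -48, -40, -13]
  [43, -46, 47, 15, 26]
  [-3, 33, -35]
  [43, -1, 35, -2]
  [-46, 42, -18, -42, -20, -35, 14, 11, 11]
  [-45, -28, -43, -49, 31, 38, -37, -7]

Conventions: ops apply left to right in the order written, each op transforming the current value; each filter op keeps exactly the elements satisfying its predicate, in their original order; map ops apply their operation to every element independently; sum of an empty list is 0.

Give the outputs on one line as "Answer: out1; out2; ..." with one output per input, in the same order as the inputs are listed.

Execution, op by op:
  [9, 12, -9, -22, 19, 7, -48, -40, -13] -> [-63, -84, 63, 154, -133, -49, 336, 280, 91] -> [-63, 63, -133, -49, 91] -> [-70, 56, -140, -56, 84] -> -126
  [43, -46, 47, 15, 26] -> [-301, 322, -329, -105, -182] -> [-301, -329, -105] -> [-308, -336, -112] -> -756
  [-3, 33, -35] -> [21, -231, 245] -> [21, -231, 245] -> [14, -238, 238] -> 14
  [43, -1, 35, -2] -> [-301, 7, -245, 14] -> [-301, 7, -245] -> [-308, 0, -252] -> -560
  [-46, 42, -18, -42, -20, -35, 14, 11, 11] -> [322, -294, 126, 294, 140, 245, -98, -77, -77] -> [245, -77, -77] -> [238, -84, -84] -> 70
  [-45, -28, -43, -49, 31, 38, -37, -7] -> [315, 196, 301, 343, -217, -266, 259, 49] -> [315, 301, 343, -217, 259, 49] -> [308, 294, 336, -224, 252, 42] -> 1008

-126; -756; 14; -560; 70; 1008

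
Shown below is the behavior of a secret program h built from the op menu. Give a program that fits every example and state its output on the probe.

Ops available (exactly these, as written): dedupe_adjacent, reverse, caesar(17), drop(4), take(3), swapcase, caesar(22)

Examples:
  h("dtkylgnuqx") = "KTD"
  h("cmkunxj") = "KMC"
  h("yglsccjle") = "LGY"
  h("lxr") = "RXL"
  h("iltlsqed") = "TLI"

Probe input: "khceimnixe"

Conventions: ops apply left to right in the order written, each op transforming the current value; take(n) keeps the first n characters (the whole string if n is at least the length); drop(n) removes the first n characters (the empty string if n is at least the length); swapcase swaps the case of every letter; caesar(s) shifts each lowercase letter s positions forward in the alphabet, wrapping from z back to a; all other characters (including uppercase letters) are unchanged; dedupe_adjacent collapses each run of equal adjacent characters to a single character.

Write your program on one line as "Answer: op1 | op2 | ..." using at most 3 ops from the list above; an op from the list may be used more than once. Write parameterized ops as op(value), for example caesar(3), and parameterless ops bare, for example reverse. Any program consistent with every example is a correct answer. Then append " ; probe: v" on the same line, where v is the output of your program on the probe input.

swapcase | take(3) | reverse ; probe: "CHK"

Check, running the answer program on each example:
  "dtkylgnuqx" -> "DTKYLGNUQX" -> "DTK" -> "KTD"
  "cmkunxj" -> "CMKUNXJ" -> "CMK" -> "KMC"
  "yglsccjle" -> "YGLSCCJLE" -> "YGL" -> "LGY"
  "lxr" -> "LXR" -> "LXR" -> "RXL"
  "iltlsqed" -> "ILTLSQED" -> "ILT" -> "TLI"
  probe: "khceimnixe" -> "KHCEIMNIXE" -> "KHC" -> "CHK"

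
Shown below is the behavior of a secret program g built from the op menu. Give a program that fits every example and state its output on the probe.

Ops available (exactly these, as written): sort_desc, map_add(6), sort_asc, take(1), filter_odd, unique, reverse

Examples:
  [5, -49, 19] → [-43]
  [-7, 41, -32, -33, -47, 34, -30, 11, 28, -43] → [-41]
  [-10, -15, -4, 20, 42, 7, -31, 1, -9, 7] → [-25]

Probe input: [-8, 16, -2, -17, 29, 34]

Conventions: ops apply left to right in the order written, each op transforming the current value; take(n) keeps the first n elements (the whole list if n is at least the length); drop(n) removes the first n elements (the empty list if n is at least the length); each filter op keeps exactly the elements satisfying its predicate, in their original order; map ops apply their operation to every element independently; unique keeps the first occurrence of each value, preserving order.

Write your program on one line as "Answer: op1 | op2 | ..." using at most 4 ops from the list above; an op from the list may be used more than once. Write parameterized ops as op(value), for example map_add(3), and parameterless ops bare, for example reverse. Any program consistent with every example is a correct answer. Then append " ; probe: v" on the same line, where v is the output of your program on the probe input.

map_add(6) | sort_asc | take(1) ; probe: [-11]

Check, running the answer program on each example:
  [5, -49, 19] -> [11, -43, 25] -> [-43, 11, 25] -> [-43]
  [-7, 41, -32, -33, -47, 34, -30, 11, 28, -43] -> [-1, 47, -26, -27, -41, 40, -24, 17, 34, -37] -> [-41, -37, -27, -26, -24, -1, 17, 34, 40, 47] -> [-41]
  [-10, -15, -4, 20, 42, 7, -31, 1, -9, 7] -> [-4, -9, 2, 26, 48, 13, -25, 7, -3, 13] -> [-25, -9, -4, -3, 2, 7, 13, 13, 26, 48] -> [-25]
  probe: [-8, 16, -2, -17, 29, 34] -> [-2, 22, 4, -11, 35, 40] -> [-11, -2, 4, 22, 35, 40] -> [-11]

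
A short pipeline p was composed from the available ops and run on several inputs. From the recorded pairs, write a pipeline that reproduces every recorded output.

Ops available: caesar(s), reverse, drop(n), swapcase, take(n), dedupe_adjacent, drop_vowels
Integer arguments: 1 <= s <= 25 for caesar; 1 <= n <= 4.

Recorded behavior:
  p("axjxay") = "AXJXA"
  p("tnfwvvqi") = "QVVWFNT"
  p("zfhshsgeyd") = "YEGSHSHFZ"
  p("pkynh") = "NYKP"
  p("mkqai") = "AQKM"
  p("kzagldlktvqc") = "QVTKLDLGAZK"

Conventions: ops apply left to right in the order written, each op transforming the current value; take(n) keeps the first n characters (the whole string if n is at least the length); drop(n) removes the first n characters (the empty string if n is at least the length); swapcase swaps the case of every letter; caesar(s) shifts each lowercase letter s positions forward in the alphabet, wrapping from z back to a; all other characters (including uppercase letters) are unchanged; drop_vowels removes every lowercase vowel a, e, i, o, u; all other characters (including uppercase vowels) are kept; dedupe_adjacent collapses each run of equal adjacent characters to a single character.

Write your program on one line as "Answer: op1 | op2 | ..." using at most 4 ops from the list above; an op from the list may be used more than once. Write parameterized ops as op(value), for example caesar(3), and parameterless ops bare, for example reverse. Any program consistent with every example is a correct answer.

reverse | drop(1) | swapcase

Check, running the answer program on each example:
  "axjxay" -> "yaxjxa" -> "axjxa" -> "AXJXA"
  "tnfwvvqi" -> "iqvvwfnt" -> "qvvwfnt" -> "QVVWFNT"
  "zfhshsgeyd" -> "dyegshshfz" -> "yegshshfz" -> "YEGSHSHFZ"
  "pkynh" -> "hnykp" -> "nykp" -> "NYKP"
  "mkqai" -> "iaqkm" -> "aqkm" -> "AQKM"
  "kzagldlktvqc" -> "cqvtkldlgazk" -> "qvtkldlgazk" -> "QVTKLDLGAZK"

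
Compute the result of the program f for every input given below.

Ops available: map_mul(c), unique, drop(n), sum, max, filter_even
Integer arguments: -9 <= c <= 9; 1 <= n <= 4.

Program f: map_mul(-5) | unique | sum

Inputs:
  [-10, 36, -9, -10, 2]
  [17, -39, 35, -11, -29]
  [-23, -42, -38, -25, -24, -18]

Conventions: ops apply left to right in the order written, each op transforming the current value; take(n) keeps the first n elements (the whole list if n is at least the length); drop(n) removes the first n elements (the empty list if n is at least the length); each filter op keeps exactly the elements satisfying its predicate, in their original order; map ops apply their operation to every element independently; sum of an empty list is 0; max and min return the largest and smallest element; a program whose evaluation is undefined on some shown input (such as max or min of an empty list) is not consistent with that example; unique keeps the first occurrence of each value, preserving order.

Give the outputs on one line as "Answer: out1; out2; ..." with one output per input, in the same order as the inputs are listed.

Execution, op by op:
  [-10, 36, -9, -10, 2] -> [50, -180, 45, 50, -10] -> [50, -180, 45, -10] -> -95
  [17, -39, 35, -11, -29] -> [-85, 195, -175, 55, 145] -> [-85, 195, -175, 55, 145] -> 135
  [-23, -42, -38, -25, -24, -18] -> [115, 210, 190, 125, 120, 90] -> [115, 210, 190, 125, 120, 90] -> 850

-95; 135; 850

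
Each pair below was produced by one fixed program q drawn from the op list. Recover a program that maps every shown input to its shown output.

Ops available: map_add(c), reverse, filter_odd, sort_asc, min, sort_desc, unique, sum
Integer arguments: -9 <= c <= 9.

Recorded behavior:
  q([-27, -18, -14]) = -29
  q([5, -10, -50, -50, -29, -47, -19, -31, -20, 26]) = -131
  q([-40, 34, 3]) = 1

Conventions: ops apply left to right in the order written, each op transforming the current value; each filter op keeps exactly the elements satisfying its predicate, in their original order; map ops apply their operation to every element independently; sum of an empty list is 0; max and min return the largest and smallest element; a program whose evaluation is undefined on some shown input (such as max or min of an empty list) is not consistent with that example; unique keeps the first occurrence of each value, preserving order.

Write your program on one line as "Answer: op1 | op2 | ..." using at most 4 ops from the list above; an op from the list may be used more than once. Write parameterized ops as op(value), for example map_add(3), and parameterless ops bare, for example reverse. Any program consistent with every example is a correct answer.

sort_asc | filter_odd | map_add(-2) | sum

Check, running the answer program on each example:
  [-27, -18, -14] -> [-27, -18, -14] -> [-27] -> [-29] -> -29
  [5, -10, -50, -50, -29, -47, -19, -31, -20, 26] -> [-50, -50, -47, -31, -29, -20, -19, -10, 5, 26] -> [-47, -31, -29, -19, 5] -> [-49, -33, -31, -21, 3] -> -131
  [-40, 34, 3] -> [-40, 3, 34] -> [3] -> [1] -> 1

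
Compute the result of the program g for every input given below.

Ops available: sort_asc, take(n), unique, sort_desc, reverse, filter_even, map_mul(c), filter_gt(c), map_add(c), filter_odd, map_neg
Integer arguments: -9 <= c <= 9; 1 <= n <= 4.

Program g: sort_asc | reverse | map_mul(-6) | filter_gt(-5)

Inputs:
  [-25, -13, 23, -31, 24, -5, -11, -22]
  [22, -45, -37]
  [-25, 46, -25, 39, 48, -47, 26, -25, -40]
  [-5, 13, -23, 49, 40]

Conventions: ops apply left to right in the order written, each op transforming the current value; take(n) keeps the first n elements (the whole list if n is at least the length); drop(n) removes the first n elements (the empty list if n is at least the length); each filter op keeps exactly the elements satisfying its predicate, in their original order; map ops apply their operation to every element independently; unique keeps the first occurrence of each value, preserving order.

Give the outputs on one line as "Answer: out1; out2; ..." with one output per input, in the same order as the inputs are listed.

Execution, op by op:
  [-25, -13, 23, -31, 24, -5, -11, -22] -> [-31, -25, -22, -13, -11, -5, 23, 24] -> [24, 23, -5, -11, -13, -22, -25, -31] -> [-144, -138, 30, 66, 78, 132, 150, 186] -> [30, 66, 78, 132, 150, 186]
  [22, -45, -37] -> [-45, -37, 22] -> [22, -37, -45] -> [-132, 222, 270] -> [222, 270]
  [-25, 46, -25, 39, 48, -47, 26, -25, -40] -> [-47, -40, -25, -25, -25, 26, 39, 46, 48] -> [48, 46, 39, 26, -25, -25, -25, -40, -47] -> [-288, -276, -234, -156, 150, 150, 150, 240, 282] -> [150, 150, 150, 240, 282]
  [-5, 13, -23, 49, 40] -> [-23, -5, 13, 40, 49] -> [49, 40, 13, -5, -23] -> [-294, -240, -78, 30, 138] -> [30, 138]

[30, 66, 78, 132, 150, 186]; [222, 270]; [150, 150, 150, 240, 282]; [30, 138]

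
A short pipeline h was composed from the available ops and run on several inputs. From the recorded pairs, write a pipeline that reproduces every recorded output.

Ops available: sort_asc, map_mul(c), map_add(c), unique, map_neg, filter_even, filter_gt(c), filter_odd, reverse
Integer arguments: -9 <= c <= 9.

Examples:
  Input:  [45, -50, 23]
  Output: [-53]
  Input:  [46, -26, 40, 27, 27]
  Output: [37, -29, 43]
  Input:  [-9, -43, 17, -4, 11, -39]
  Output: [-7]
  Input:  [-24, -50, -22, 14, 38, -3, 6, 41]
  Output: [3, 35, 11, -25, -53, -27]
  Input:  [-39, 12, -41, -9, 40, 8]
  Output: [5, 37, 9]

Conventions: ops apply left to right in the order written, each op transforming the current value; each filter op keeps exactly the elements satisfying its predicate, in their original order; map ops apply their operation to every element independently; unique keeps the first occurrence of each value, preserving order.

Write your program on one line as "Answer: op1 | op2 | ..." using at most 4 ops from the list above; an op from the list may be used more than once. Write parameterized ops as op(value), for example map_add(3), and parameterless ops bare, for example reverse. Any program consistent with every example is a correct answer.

reverse | filter_even | map_add(-3)

Check, running the answer program on each example:
  [45, -50, 23] -> [23, -50, 45] -> [-50] -> [-53]
  [46, -26, 40, 27, 27] -> [27, 27, 40, -26, 46] -> [40, -26, 46] -> [37, -29, 43]
  [-9, -43, 17, -4, 11, -39] -> [-39, 11, -4, 17, -43, -9] -> [-4] -> [-7]
  [-24, -50, -22, 14, 38, -3, 6, 41] -> [41, 6, -3, 38, 14, -22, -50, -24] -> [6, 38, 14, -22, -50, -24] -> [3, 35, 11, -25, -53, -27]
  [-39, 12, -41, -9, 40, 8] -> [8, 40, -9, -41, 12, -39] -> [8, 40, 12] -> [5, 37, 9]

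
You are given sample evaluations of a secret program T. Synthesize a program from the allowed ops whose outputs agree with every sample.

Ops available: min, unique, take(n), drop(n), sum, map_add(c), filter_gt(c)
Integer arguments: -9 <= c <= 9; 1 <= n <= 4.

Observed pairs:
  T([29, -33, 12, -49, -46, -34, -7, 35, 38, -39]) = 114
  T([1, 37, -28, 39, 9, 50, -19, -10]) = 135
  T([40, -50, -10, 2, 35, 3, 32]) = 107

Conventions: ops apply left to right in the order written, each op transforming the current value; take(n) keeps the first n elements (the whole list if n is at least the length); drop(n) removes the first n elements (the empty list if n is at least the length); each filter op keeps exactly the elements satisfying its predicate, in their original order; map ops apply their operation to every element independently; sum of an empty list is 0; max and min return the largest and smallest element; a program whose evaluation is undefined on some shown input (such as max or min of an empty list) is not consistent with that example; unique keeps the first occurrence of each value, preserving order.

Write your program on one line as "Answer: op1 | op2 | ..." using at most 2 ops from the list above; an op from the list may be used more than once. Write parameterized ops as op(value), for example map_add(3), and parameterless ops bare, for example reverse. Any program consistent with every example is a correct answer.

filter_gt(3) | sum

Check, running the answer program on each example:
  [29, -33, 12, -49, -46, -34, -7, 35, 38, -39] -> [29, 12, 35, 38] -> 114
  [1, 37, -28, 39, 9, 50, -19, -10] -> [37, 39, 9, 50] -> 135
  [40, -50, -10, 2, 35, 3, 32] -> [40, 35, 32] -> 107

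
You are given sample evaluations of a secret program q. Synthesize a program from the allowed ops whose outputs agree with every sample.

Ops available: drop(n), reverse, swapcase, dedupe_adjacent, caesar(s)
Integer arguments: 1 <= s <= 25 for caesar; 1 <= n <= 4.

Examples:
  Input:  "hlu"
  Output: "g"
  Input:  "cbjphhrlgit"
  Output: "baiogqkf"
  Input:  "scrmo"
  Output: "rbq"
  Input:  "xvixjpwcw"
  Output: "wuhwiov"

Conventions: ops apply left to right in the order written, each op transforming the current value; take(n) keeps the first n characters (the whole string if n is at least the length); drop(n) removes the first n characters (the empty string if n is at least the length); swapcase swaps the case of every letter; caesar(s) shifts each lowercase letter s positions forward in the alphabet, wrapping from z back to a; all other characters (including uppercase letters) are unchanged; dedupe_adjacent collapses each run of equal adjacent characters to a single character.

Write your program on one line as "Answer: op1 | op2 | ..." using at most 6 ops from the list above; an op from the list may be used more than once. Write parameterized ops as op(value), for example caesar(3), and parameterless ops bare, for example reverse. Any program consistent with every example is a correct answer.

reverse | drop(2) | caesar(4) | reverse | dedupe_adjacent | caesar(21)

Check, running the answer program on each example:
  "hlu" -> "ulh" -> "h" -> "l" -> "l" -> "l" -> "g"
  "cbjphhrlgit" -> "tiglrhhpjbc" -> "glrhhpjbc" -> "kpvlltnfg" -> "gfntllvpk" -> "gfntlvpk" -> "baiogqkf"
  "scrmo" -> "omrcs" -> "rcs" -> "vgw" -> "wgv" -> "wgv" -> "rbq"
  "xvixjpwcw" -> "wcwpjxivx" -> "wpjxivx" -> "atnbmzb" -> "bzmbnta" -> "bzmbnta" -> "wuhwiov"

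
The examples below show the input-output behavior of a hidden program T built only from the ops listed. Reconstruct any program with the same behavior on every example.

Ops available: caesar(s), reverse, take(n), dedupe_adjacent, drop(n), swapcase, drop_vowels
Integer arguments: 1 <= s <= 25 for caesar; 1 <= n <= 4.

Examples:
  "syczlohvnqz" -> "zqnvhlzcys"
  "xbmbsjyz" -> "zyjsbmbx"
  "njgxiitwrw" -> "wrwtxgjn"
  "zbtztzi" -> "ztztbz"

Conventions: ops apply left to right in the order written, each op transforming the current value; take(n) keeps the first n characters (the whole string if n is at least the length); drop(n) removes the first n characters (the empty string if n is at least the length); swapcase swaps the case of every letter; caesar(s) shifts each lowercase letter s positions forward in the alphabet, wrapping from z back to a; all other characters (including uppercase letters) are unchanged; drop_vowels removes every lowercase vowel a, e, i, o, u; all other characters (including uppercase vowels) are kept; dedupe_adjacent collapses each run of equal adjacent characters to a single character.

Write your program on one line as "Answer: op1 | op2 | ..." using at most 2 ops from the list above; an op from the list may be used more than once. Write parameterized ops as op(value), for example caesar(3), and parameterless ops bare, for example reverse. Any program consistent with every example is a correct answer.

reverse | drop_vowels

Check, running the answer program on each example:
  "syczlohvnqz" -> "zqnvholzcys" -> "zqnvhlzcys"
  "xbmbsjyz" -> "zyjsbmbx" -> "zyjsbmbx"
  "njgxiitwrw" -> "wrwtiixgjn" -> "wrwtxgjn"
  "zbtztzi" -> "iztztbz" -> "ztztbz"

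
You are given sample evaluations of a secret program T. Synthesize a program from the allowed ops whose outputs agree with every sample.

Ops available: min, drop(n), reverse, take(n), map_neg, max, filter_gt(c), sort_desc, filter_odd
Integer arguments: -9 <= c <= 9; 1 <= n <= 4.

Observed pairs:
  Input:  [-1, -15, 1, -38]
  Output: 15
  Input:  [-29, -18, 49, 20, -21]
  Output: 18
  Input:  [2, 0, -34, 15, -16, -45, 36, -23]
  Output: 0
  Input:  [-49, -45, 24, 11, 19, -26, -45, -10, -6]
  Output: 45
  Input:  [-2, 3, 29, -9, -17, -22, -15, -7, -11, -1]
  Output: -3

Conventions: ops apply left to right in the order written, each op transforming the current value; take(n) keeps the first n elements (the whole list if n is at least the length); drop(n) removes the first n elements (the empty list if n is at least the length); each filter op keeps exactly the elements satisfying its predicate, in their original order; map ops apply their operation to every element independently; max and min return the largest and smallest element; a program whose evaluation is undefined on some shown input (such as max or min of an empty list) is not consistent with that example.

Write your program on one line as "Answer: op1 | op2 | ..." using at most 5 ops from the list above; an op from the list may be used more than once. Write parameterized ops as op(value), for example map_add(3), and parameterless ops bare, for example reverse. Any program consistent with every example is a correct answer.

take(2) | map_neg | drop(1) | min

Check, running the answer program on each example:
  [-1, -15, 1, -38] -> [-1, -15] -> [1, 15] -> [15] -> 15
  [-29, -18, 49, 20, -21] -> [-29, -18] -> [29, 18] -> [18] -> 18
  [2, 0, -34, 15, -16, -45, 36, -23] -> [2, 0] -> [-2, 0] -> [0] -> 0
  [-49, -45, 24, 11, 19, -26, -45, -10, -6] -> [-49, -45] -> [49, 45] -> [45] -> 45
  [-2, 3, 29, -9, -17, -22, -15, -7, -11, -1] -> [-2, 3] -> [2, -3] -> [-3] -> -3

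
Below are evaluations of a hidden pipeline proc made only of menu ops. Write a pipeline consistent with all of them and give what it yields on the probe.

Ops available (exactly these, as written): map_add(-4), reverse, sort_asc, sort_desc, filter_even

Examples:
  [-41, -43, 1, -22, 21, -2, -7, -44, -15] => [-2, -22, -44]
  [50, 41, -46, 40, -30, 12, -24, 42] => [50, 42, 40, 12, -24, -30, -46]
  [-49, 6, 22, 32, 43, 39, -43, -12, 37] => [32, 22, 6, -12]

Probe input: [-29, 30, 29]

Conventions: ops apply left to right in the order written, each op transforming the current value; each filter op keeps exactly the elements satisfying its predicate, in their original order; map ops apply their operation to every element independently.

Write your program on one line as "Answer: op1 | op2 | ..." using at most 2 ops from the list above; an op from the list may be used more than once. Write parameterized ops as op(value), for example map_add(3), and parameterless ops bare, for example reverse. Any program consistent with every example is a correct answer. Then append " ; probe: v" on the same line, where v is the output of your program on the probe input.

filter_even | sort_desc ; probe: [30]

Check, running the answer program on each example:
  [-41, -43, 1, -22, 21, -2, -7, -44, -15] -> [-22, -2, -44] -> [-2, -22, -44]
  [50, 41, -46, 40, -30, 12, -24, 42] -> [50, -46, 40, -30, 12, -24, 42] -> [50, 42, 40, 12, -24, -30, -46]
  [-49, 6, 22, 32, 43, 39, -43, -12, 37] -> [6, 22, 32, -12] -> [32, 22, 6, -12]
  probe: [-29, 30, 29] -> [30] -> [30]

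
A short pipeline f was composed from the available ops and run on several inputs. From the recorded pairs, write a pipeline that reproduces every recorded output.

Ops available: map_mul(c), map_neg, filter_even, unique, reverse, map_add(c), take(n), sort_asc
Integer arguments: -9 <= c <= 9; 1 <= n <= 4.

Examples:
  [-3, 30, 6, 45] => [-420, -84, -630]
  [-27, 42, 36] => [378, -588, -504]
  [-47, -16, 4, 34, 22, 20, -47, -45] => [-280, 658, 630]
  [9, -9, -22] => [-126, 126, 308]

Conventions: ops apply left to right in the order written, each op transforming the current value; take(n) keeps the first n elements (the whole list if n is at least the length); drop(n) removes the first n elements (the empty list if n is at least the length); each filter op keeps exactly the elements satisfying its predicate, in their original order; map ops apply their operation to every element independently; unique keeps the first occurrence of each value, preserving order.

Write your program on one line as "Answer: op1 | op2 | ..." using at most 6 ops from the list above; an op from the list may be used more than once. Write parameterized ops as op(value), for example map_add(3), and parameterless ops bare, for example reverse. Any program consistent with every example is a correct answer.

map_mul(7) | map_mul(-2) | reverse | take(3) | reverse

Check, running the answer program on each example:
  [-3, 30, 6, 45] -> [-21, 210, 42, 315] -> [42, -420, -84, -630] -> [-630, -84, -420, 42] -> [-630, -84, -420] -> [-420, -84, -630]
  [-27, 42, 36] -> [-189, 294, 252] -> [378, -588, -504] -> [-504, -588, 378] -> [-504, -588, 378] -> [378, -588, -504]
  [-47, -16, 4, 34, 22, 20, -47, -45] -> [-329, -112, 28, 238, 154, 140, -329, -315] -> [658, 224, -56, -476, -308, -280, 658, 630] -> [630, 658, -280, -308, -476, -56, 224, 658] -> [630, 658, -280] -> [-280, 658, 630]
  [9, -9, -22] -> [63, -63, -154] -> [-126, 126, 308] -> [308, 126, -126] -> [308, 126, -126] -> [-126, 126, 308]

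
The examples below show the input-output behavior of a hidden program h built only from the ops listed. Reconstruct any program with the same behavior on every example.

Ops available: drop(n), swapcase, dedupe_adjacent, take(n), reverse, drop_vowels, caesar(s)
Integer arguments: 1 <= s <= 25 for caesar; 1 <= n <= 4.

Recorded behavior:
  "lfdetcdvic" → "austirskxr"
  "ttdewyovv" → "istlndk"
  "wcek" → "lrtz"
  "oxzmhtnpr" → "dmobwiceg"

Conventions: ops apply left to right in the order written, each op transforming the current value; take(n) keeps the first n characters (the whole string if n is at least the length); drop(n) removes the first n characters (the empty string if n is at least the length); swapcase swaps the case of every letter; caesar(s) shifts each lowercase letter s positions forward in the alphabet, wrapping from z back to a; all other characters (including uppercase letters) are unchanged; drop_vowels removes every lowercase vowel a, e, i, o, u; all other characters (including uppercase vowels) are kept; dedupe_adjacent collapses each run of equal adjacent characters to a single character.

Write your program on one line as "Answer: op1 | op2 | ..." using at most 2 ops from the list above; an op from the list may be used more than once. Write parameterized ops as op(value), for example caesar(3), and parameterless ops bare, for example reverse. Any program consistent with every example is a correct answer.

caesar(15) | dedupe_adjacent

Check, running the answer program on each example:
  "lfdetcdvic" -> "austirskxr" -> "austirskxr"
  "ttdewyovv" -> "iistlndkk" -> "istlndk"
  "wcek" -> "lrtz" -> "lrtz"
  "oxzmhtnpr" -> "dmobwiceg" -> "dmobwiceg"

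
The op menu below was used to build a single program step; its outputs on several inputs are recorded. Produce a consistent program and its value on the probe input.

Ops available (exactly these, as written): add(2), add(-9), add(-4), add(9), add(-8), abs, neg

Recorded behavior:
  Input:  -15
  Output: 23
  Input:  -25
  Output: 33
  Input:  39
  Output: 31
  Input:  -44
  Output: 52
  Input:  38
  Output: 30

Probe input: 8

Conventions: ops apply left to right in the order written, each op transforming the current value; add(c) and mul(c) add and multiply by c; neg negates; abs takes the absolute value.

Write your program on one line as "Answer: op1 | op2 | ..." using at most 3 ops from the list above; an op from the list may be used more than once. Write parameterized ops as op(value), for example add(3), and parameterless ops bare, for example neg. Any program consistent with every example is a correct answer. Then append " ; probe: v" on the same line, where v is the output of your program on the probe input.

add(-8) | neg | abs ; probe: 0

Check, running the answer program on each example:
  -15 -> -23 -> 23 -> 23
  -25 -> -33 -> 33 -> 33
  39 -> 31 -> -31 -> 31
  -44 -> -52 -> 52 -> 52
  38 -> 30 -> -30 -> 30
  probe: 8 -> 0 -> 0 -> 0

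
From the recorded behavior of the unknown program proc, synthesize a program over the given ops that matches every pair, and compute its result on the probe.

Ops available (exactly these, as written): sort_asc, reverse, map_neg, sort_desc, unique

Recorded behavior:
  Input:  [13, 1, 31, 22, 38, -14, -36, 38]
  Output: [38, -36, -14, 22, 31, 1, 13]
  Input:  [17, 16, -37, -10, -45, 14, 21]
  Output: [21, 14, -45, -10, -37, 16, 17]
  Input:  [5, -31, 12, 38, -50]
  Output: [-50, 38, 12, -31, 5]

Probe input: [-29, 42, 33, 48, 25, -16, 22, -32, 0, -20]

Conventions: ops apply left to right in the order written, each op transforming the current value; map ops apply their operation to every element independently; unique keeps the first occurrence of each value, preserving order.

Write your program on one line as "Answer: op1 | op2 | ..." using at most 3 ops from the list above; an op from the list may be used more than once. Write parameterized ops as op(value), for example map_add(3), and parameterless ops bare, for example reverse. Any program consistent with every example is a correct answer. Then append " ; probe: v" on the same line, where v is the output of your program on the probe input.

reverse | unique ; probe: [-20, 0, -32, 22, -16, 25, 48, 33, 42, -29]

Check, running the answer program on each example:
  [13, 1, 31, 22, 38, -14, -36, 38] -> [38, -36, -14, 38, 22, 31, 1, 13] -> [38, -36, -14, 22, 31, 1, 13]
  [17, 16, -37, -10, -45, 14, 21] -> [21, 14, -45, -10, -37, 16, 17] -> [21, 14, -45, -10, -37, 16, 17]
  [5, -31, 12, 38, -50] -> [-50, 38, 12, -31, 5] -> [-50, 38, 12, -31, 5]
  probe: [-29, 42, 33, 48, 25, -16, 22, -32, 0, -20] -> [-20, 0, -32, 22, -16, 25, 48, 33, 42, -29] -> [-20, 0, -32, 22, -16, 25, 48, 33, 42, -29]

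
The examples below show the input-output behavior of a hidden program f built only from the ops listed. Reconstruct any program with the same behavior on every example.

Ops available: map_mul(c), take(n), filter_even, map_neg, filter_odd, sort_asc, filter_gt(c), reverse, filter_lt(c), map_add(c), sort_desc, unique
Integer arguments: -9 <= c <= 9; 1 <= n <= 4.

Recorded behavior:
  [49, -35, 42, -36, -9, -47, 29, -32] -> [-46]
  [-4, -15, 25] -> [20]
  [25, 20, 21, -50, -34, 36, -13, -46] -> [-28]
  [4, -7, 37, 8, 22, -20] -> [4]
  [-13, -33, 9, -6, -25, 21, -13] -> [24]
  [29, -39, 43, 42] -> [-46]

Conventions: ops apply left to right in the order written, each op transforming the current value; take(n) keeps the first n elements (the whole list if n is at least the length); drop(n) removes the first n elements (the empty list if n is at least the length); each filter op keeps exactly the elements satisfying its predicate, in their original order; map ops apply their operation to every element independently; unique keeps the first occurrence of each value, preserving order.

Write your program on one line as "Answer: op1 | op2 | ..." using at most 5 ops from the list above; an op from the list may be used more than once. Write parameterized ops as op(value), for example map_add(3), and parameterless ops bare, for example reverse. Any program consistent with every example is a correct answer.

filter_gt(-7) | sort_asc | map_add(-6) | take(1) | map_mul(-2)

Check, running the answer program on each example:
  [49, -35, 42, -36, -9, -47, 29, -32] -> [49, 42, 29] -> [29, 42, 49] -> [23, 36, 43] -> [23] -> [-46]
  [-4, -15, 25] -> [-4, 25] -> [-4, 25] -> [-10, 19] -> [-10] -> [20]
  [25, 20, 21, -50, -34, 36, -13, -46] -> [25, 20, 21, 36] -> [20, 21, 25, 36] -> [14, 15, 19, 30] -> [14] -> [-28]
  [4, -7, 37, 8, 22, -20] -> [4, 37, 8, 22] -> [4, 8, 22, 37] -> [-2, 2, 16, 31] -> [-2] -> [4]
  [-13, -33, 9, -6, -25, 21, -13] -> [9, -6, 21] -> [-6, 9, 21] -> [-12, 3, 15] -> [-12] -> [24]
  [29, -39, 43, 42] -> [29, 43, 42] -> [29, 42, 43] -> [23, 36, 37] -> [23] -> [-46]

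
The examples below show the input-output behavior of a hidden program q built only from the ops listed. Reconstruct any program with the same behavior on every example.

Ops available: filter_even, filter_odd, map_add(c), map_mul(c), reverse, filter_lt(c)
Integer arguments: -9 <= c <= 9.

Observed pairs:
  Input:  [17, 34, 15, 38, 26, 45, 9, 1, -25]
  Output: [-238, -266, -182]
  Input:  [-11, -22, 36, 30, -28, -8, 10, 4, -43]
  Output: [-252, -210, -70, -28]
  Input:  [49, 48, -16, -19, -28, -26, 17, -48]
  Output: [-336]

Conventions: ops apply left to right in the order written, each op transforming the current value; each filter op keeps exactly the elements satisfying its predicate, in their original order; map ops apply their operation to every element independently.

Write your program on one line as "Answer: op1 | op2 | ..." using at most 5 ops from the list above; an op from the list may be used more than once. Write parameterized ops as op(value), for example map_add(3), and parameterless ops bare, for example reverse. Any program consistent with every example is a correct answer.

reverse | filter_even | map_mul(-7) | reverse | filter_lt(3)

Check, running the answer program on each example:
  [17, 34, 15, 38, 26, 45, 9, 1, -25] -> [-25, 1, 9, 45, 26, 38, 15, 34, 17] -> [26, 38, 34] -> [-182, -266, -238] -> [-238, -266, -182] -> [-238, -266, -182]
  [-11, -22, 36, 30, -28, -8, 10, 4, -43] -> [-43, 4, 10, -8, -28, 30, 36, -22, -11] -> [4, 10, -8, -28, 30, 36, -22] -> [-28, -70, 56, 196, -210, -252, 154] -> [154, -252, -210, 196, 56, -70, -28] -> [-252, -210, -70, -28]
  [49, 48, -16, -19, -28, -26, 17, -48] -> [-48, 17, -26, -28, -19, -16, 48, 49] -> [-48, -26, -28, -16, 48] -> [336, 182, 196, 112, -336] -> [-336, 112, 196, 182, 336] -> [-336]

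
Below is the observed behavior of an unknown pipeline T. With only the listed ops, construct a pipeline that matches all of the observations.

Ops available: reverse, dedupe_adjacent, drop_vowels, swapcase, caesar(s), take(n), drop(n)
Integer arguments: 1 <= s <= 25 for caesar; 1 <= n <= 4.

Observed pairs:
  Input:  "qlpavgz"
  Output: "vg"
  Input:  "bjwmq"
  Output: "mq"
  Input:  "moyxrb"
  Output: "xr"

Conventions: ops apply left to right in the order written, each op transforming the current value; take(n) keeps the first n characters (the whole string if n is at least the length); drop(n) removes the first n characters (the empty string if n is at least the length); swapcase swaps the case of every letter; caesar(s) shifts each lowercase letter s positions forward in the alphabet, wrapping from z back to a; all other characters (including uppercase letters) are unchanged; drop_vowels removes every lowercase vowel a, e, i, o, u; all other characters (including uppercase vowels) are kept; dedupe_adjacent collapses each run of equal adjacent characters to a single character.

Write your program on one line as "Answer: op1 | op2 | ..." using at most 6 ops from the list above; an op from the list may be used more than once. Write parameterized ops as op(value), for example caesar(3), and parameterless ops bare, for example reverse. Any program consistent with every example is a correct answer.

drop(3) | drop_vowels | swapcase | take(2) | swapcase

Check, running the answer program on each example:
  "qlpavgz" -> "avgz" -> "vgz" -> "VGZ" -> "VG" -> "vg"
  "bjwmq" -> "mq" -> "mq" -> "MQ" -> "MQ" -> "mq"
  "moyxrb" -> "xrb" -> "xrb" -> "XRB" -> "XR" -> "xr"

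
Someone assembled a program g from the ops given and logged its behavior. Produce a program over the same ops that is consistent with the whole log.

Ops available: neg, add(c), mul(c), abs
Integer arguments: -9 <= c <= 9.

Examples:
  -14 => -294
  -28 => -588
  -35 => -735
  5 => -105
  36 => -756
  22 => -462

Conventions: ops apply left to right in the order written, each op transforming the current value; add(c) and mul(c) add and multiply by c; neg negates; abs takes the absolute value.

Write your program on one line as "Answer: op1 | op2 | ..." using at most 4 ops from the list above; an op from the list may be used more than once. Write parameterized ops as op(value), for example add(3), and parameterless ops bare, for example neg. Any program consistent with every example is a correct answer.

mul(3) | abs | mul(-7)

Check, running the answer program on each example:
  -14 -> -42 -> 42 -> -294
  -28 -> -84 -> 84 -> -588
  -35 -> -105 -> 105 -> -735
  5 -> 15 -> 15 -> -105
  36 -> 108 -> 108 -> -756
  22 -> 66 -> 66 -> -462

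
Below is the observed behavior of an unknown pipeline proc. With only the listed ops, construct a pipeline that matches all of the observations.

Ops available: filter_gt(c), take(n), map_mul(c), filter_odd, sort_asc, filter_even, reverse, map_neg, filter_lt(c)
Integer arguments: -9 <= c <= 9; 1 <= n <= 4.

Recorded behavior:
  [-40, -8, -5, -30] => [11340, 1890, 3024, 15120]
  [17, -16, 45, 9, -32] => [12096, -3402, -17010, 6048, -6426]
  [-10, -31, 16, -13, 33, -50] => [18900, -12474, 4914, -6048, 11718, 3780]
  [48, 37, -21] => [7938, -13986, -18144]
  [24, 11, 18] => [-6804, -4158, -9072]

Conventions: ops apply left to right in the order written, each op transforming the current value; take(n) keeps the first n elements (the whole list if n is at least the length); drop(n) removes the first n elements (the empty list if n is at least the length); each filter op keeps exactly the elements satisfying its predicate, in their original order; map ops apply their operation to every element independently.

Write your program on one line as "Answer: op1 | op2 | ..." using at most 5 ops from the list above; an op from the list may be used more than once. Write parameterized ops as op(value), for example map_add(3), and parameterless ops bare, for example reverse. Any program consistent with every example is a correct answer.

map_mul(7) | map_mul(-6) | reverse | map_neg | map_mul(-9)

Check, running the answer program on each example:
  [-40, -8, -5, -30] -> [-280, -56, -35, -210] -> [1680, 336, 210, 1260] -> [1260, 210, 336, 1680] -> [-1260, -210, -336, -1680] -> [11340, 1890, 3024, 15120]
  [17, -16, 45, 9, -32] -> [119, -112, 315, 63, -224] -> [-714, 672, -1890, -378, 1344] -> [1344, -378, -1890, 672, -714] -> [-1344, 378, 1890, -672, 714] -> [12096, -3402, -17010, 6048, -6426]
  [-10, -31, 16, -13, 33, -50] -> [-70, -217, 112, -91, 231, -350] -> [420, 1302, -672, 546, -1386, 2100] -> [2100, -1386, 546, -672, 1302, 420] -> [-2100, 1386, -546, 672, -1302, -420] -> [18900, -12474, 4914, -6048, 11718, 3780]
  [48, 37, -21] -> [336, 259, -147] -> [-2016, -1554, 882] -> [882, -1554, -2016] -> [-882, 1554, 2016] -> [7938, -13986, -18144]
  [24, 11, 18] -> [168, 77, 126] -> [-1008, -462, -756] -> [-756, -462, -1008] -> [756, 462, 1008] -> [-6804, -4158, -9072]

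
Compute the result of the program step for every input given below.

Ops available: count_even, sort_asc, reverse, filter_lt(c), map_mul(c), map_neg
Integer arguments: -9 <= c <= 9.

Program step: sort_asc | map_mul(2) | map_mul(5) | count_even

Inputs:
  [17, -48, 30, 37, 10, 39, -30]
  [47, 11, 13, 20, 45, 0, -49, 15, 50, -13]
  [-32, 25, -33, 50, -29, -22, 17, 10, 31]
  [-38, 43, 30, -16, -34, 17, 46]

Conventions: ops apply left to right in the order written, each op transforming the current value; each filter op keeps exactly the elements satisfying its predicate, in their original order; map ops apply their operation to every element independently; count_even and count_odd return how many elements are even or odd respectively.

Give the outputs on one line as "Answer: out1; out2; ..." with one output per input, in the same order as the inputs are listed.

7; 10; 9; 7

Execution, op by op:
  [17, -48, 30, 37, 10, 39, -30] -> [-48, -30, 10, 17, 30, 37, 39] -> [-96, -60, 20, 34, 60, 74, 78] -> [-480, -300, 100, 170, 300, 370, 390] -> 7
  [47, 11, 13, 20, 45, 0, -49, 15, 50, -13] -> [-49, -13, 0, 11, 13, 15, 20, 45, 47, 50] -> [-98, -26, 0, 22, 26, 30, 40, 90, 94, 100] -> [-490, -130, 0, 110, 130, 150, 200, 450, 470, 500] -> 10
  [-32, 25, -33, 50, -29, -22, 17, 10, 31] -> [-33, -32, -29, -22, 10, 17, 25, 31, 50] -> [-66, -64, -58, -44, 20, 34, 50, 62, 100] -> [-330, -320, -290, -220, 100, 170, 250, 310, 500] -> 9
  [-38, 43, 30, -16, -34, 17, 46] -> [-38, -34, -16, 17, 30, 43, 46] -> [-76, -68, -32, 34, 60, 86, 92] -> [-380, -340, -160, 170, 300, 430, 460] -> 7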